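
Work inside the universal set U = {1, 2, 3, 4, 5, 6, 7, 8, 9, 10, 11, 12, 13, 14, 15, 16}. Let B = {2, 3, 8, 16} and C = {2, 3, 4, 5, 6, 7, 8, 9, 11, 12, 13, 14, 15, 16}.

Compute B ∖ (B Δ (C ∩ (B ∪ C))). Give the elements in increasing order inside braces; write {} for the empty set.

B ∪ C = {2, 3, 4, 5, 6, 7, 8, 9, 11, 12, 13, 14, 15, 16}
C ∩ (B ∪ C) = {2, 3, 4, 5, 6, 7, 8, 9, 11, 12, 13, 14, 15, 16}
B Δ (C ∩ (B ∪ C)) = {4, 5, 6, 7, 9, 11, 12, 13, 14, 15}
B ∖ (B Δ (C ∩ (B ∪ C))) = {2, 3, 8, 16}

{2, 3, 8, 16}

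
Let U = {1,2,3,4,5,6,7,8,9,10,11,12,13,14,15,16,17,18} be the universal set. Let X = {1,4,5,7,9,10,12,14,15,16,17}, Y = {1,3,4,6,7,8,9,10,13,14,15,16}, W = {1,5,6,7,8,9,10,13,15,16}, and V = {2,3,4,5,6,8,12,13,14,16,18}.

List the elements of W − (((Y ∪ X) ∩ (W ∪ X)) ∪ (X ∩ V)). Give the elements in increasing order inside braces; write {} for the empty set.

Y ∪ X = {1,3,4,5,6,7,8,9,10,12,13,14,15,16,17}
W ∪ X = {1,4,5,6,7,8,9,10,12,13,14,15,16,17}
(Y ∪ X) ∩ (W ∪ X) = {1,4,5,6,7,8,9,10,12,13,14,15,16,17}
X ∩ V = {4,5,12,14,16}
((Y ∪ X) ∩ (W ∪ X)) ∪ (X ∩ V) = {1,4,5,6,7,8,9,10,12,13,14,15,16,17}
W − (((Y ∪ X) ∩ (W ∪ X)) ∪ (X ∩ V)) = {}

{}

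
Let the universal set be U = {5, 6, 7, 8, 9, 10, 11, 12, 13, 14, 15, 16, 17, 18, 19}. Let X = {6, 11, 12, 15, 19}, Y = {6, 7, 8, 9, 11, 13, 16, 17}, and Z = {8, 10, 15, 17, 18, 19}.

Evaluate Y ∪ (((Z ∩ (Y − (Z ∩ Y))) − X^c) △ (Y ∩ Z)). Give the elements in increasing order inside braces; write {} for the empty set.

Z ∩ Y = {8, 17}
Y − (Z ∩ Y) = {6, 7, 9, 11, 13, 16}
Z ∩ (Y − (Z ∩ Y)) = {}
X^c = {5, 7, 8, 9, 10, 13, 14, 16, 17, 18}
(Z ∩ (Y − (Z ∩ Y))) − X^c = {}
Y ∩ Z = {8, 17}
((Z ∩ (Y − (Z ∩ Y))) − X^c) △ (Y ∩ Z) = {8, 17}
Y ∪ (((Z ∩ (Y − (Z ∩ Y))) − X^c) △ (Y ∩ Z)) = {6, 7, 8, 9, 11, 13, 16, 17}

{6, 7, 8, 9, 11, 13, 16, 17}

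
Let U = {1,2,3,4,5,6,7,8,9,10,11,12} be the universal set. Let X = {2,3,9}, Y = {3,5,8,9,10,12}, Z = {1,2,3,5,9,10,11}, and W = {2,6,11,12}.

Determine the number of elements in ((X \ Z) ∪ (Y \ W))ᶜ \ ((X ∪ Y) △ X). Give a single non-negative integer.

6

X \ Z = {}
Y \ W = {3,5,8,9,10}
(X \ Z) ∪ (Y \ W) = {3,5,8,9,10}
((X \ Z) ∪ (Y \ W))ᶜ = {1,2,4,6,7,11,12}
X ∪ Y = {2,3,5,8,9,10,12}
(X ∪ Y) △ X = {5,8,10,12}
((X \ Z) ∪ (Y \ W))ᶜ \ ((X ∪ Y) △ X) = {1,2,4,6,7,11}
|((X \ Z) ∪ (Y \ W))ᶜ \ ((X ∪ Y) △ X)| = 6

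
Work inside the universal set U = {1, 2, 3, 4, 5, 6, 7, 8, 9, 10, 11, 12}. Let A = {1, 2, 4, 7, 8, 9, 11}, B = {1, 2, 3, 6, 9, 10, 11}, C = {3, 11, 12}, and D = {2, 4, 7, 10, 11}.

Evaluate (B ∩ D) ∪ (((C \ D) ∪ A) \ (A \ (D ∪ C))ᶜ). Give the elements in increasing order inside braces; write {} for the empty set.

B ∩ D = {2, 10, 11}
C \ D = {3, 12}
(C \ D) ∪ A = {1, 2, 3, 4, 7, 8, 9, 11, 12}
D ∪ C = {2, 3, 4, 7, 10, 11, 12}
A \ (D ∪ C) = {1, 8, 9}
(A \ (D ∪ C))ᶜ = {2, 3, 4, 5, 6, 7, 10, 11, 12}
((C \ D) ∪ A) \ (A \ (D ∪ C))ᶜ = {1, 8, 9}
(B ∩ D) ∪ (((C \ D) ∪ A) \ (A \ (D ∪ C))ᶜ) = {1, 2, 8, 9, 10, 11}

{1, 2, 8, 9, 10, 11}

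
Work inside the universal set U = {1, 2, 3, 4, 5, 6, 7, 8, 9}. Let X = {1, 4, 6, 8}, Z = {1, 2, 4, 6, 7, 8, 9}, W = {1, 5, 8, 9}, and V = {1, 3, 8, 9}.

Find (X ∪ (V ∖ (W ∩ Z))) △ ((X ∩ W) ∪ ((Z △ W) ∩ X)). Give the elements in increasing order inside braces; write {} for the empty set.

W ∩ Z = {1, 8, 9}
V ∖ (W ∩ Z) = {3}
X ∪ (V ∖ (W ∩ Z)) = {1, 3, 4, 6, 8}
X ∩ W = {1, 8}
Z △ W = {2, 4, 5, 6, 7}
(Z △ W) ∩ X = {4, 6}
(X ∩ W) ∪ ((Z △ W) ∩ X) = {1, 4, 6, 8}
(X ∪ (V ∖ (W ∩ Z))) △ ((X ∩ W) ∪ ((Z △ W) ∩ X)) = {3}

{3}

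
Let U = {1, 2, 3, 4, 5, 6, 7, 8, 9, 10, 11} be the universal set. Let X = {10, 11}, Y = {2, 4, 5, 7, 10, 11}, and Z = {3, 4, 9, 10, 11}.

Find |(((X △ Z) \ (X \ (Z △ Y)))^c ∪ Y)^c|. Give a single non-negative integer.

X △ Z = {3, 4, 9}
Z △ Y = {2, 3, 5, 7, 9}
X \ (Z △ Y) = {10, 11}
(X △ Z) \ (X \ (Z △ Y)) = {3, 4, 9}
((X △ Z) \ (X \ (Z △ Y)))^c = {1, 2, 5, 6, 7, 8, 10, 11}
((X △ Z) \ (X \ (Z △ Y)))^c ∪ Y = {1, 2, 4, 5, 6, 7, 8, 10, 11}
(((X △ Z) \ (X \ (Z △ Y)))^c ∪ Y)^c = {3, 9}
|(((X △ Z) \ (X \ (Z △ Y)))^c ∪ Y)^c| = 2

2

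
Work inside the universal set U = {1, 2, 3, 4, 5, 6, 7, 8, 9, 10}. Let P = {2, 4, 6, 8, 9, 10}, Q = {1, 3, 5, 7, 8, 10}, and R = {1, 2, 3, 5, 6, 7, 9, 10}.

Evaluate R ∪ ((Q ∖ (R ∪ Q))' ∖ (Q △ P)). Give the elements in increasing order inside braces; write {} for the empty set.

{1, 2, 3, 5, 6, 7, 8, 9, 10}

R ∪ Q = {1, 2, 3, 5, 6, 7, 8, 9, 10}
Q ∖ (R ∪ Q) = {}
(Q ∖ (R ∪ Q))' = {1, 2, 3, 4, 5, 6, 7, 8, 9, 10}
Q △ P = {1, 2, 3, 4, 5, 6, 7, 9}
(Q ∖ (R ∪ Q))' ∖ (Q △ P) = {8, 10}
R ∪ ((Q ∖ (R ∪ Q))' ∖ (Q △ P)) = {1, 2, 3, 5, 6, 7, 8, 9, 10}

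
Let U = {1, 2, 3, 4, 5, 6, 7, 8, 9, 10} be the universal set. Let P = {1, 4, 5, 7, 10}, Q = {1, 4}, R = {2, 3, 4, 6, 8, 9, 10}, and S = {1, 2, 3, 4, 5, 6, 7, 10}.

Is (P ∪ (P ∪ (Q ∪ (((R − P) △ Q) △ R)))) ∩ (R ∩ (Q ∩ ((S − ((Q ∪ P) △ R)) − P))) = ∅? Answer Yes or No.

R − P = {2, 3, 6, 8, 9}
(R − P) △ Q = {1, 2, 3, 4, 6, 8, 9}
((R − P) △ Q) △ R = {1, 10}
Q ∪ (((R − P) △ Q) △ R) = {1, 4, 10}
P ∪ (Q ∪ (((R − P) △ Q) △ R)) = {1, 4, 5, 7, 10}
P ∪ (P ∪ (Q ∪ (((R − P) △ Q) △ R))) = {1, 4, 5, 7, 10}
Q ∪ P = {1, 4, 5, 7, 10}
(Q ∪ P) △ R = {1, 2, 3, 5, 6, 7, 8, 9}
S − ((Q ∪ P) △ R) = {4, 10}
(S − ((Q ∪ P) △ R)) − P = {}
Q ∩ ((S − ((Q ∪ P) △ R)) − P) = {}
R ∩ (Q ∩ ((S − ((Q ∪ P) △ R)) − P)) = {}
{1, 4, 5, 7, 10} and {} share no elements.

Yes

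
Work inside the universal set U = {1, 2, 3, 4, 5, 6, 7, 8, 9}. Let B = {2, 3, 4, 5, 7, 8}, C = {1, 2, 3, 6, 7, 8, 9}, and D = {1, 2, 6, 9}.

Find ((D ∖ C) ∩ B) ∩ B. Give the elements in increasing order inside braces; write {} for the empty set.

{}

D ∖ C = {}
(D ∖ C) ∩ B = {}
((D ∖ C) ∩ B) ∩ B = {}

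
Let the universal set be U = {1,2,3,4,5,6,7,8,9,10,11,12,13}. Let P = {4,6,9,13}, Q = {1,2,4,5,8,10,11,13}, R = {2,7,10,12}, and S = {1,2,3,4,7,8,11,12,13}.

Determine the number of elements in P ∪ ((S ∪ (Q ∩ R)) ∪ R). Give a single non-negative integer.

12

Q ∩ R = {2,10}
S ∪ (Q ∩ R) = {1,2,3,4,7,8,10,11,12,13}
(S ∪ (Q ∩ R)) ∪ R = {1,2,3,4,7,8,10,11,12,13}
P ∪ ((S ∪ (Q ∩ R)) ∪ R) = {1,2,3,4,6,7,8,9,10,11,12,13}
|P ∪ ((S ∪ (Q ∩ R)) ∪ R)| = 12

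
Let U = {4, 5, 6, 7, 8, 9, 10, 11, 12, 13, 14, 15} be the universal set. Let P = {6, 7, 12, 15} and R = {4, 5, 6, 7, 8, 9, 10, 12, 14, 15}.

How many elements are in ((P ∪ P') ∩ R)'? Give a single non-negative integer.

2

P' = {4, 5, 8, 9, 10, 11, 13, 14}
P ∪ P' = {4, 5, 6, 7, 8, 9, 10, 11, 12, 13, 14, 15}
(P ∪ P') ∩ R = {4, 5, 6, 7, 8, 9, 10, 12, 14, 15}
((P ∪ P') ∩ R)' = {11, 13}
|((P ∪ P') ∩ R)'| = 2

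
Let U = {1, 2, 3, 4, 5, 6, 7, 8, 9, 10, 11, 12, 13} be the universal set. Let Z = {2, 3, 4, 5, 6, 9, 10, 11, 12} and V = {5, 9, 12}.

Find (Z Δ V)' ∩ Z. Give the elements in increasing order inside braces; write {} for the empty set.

Z Δ V = {2, 3, 4, 6, 10, 11}
(Z Δ V)' = {1, 5, 7, 8, 9, 12, 13}
(Z Δ V)' ∩ Z = {5, 9, 12}

{5, 9, 12}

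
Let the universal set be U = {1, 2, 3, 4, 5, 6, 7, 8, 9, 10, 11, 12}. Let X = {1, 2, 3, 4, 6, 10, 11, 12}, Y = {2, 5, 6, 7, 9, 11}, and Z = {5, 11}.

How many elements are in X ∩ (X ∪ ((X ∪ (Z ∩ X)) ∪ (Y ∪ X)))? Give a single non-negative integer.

Z ∩ X = {11}
X ∪ (Z ∩ X) = {1, 2, 3, 4, 6, 10, 11, 12}
Y ∪ X = {1, 2, 3, 4, 5, 6, 7, 9, 10, 11, 12}
(X ∪ (Z ∩ X)) ∪ (Y ∪ X) = {1, 2, 3, 4, 5, 6, 7, 9, 10, 11, 12}
X ∪ ((X ∪ (Z ∩ X)) ∪ (Y ∪ X)) = {1, 2, 3, 4, 5, 6, 7, 9, 10, 11, 12}
X ∩ (X ∪ ((X ∪ (Z ∩ X)) ∪ (Y ∪ X))) = {1, 2, 3, 4, 6, 10, 11, 12}
|X ∩ (X ∪ ((X ∪ (Z ∩ X)) ∪ (Y ∪ X)))| = 8

8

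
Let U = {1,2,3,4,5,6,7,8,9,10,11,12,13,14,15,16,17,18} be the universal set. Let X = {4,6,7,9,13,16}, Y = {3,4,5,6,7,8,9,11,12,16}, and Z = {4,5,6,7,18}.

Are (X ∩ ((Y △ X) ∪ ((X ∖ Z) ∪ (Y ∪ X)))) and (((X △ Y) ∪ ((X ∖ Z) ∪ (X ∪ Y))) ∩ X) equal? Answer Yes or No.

Yes

Y △ X = {3,5,8,11,12,13}
X ∖ Z = {9,13,16}
Y ∪ X = {3,4,5,6,7,8,9,11,12,13,16}
(X ∖ Z) ∪ (Y ∪ X) = {3,4,5,6,7,8,9,11,12,13,16}
(Y △ X) ∪ ((X ∖ Z) ∪ (Y ∪ X)) = {3,4,5,6,7,8,9,11,12,13,16}
X ∩ ((Y △ X) ∪ ((X ∖ Z) ∪ (Y ∪ X))) = {4,6,7,9,13,16}
X △ Y = {3,5,8,11,12,13}
X ∪ Y = {3,4,5,6,7,8,9,11,12,13,16}
(X ∖ Z) ∪ (X ∪ Y) = {3,4,5,6,7,8,9,11,12,13,16}
(X △ Y) ∪ ((X ∖ Z) ∪ (X ∪ Y)) = {3,4,5,6,7,8,9,11,12,13,16}
((X △ Y) ∪ ((X ∖ Z) ∪ (X ∪ Y))) ∩ X = {4,6,7,9,13,16}
Both equal {4,6,7,9,13,16}, so X ∩ ((Y △ X) ∪ ((X ∖ Z) ∪ (Y ∪ X))) = ((X △ Y) ∪ ((X ∖ Z) ∪ (X ∪ Y))) ∩ X.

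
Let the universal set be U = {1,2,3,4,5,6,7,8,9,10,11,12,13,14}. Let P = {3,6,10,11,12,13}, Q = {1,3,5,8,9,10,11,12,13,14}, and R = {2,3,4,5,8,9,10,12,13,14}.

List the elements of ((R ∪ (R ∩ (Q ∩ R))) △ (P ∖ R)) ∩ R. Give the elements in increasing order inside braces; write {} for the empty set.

Q ∩ R = {3,5,8,9,10,12,13,14}
R ∩ (Q ∩ R) = {3,5,8,9,10,12,13,14}
R ∪ (R ∩ (Q ∩ R)) = {2,3,4,5,8,9,10,12,13,14}
P ∖ R = {6,11}
(R ∪ (R ∩ (Q ∩ R))) △ (P ∖ R) = {2,3,4,5,6,8,9,10,11,12,13,14}
((R ∪ (R ∩ (Q ∩ R))) △ (P ∖ R)) ∩ R = {2,3,4,5,8,9,10,12,13,14}

{2,3,4,5,8,9,10,12,13,14}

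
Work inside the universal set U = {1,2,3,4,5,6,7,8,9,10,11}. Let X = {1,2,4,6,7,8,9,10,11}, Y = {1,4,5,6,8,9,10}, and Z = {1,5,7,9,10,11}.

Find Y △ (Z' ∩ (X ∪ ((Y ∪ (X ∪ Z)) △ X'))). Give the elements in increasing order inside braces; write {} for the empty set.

Z' = {2,3,4,6,8}
X ∪ Z = {1,2,4,5,6,7,8,9,10,11}
Y ∪ (X ∪ Z) = {1,2,4,5,6,7,8,9,10,11}
X' = {3,5}
(Y ∪ (X ∪ Z)) △ X' = {1,2,3,4,6,7,8,9,10,11}
X ∪ ((Y ∪ (X ∪ Z)) △ X') = {1,2,3,4,6,7,8,9,10,11}
Z' ∩ (X ∪ ((Y ∪ (X ∪ Z)) △ X')) = {2,3,4,6,8}
Y △ (Z' ∩ (X ∪ ((Y ∪ (X ∪ Z)) △ X'))) = {1,2,3,5,9,10}

{1,2,3,5,9,10}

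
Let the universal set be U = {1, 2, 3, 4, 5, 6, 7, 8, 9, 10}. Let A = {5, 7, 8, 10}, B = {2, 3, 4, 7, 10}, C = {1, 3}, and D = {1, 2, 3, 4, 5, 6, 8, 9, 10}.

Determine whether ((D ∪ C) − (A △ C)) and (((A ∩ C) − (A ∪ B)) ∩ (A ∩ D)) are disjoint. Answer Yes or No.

D ∪ C = {1, 2, 3, 4, 5, 6, 8, 9, 10}
A △ C = {1, 3, 5, 7, 8, 10}
(D ∪ C) − (A △ C) = {2, 4, 6, 9}
A ∩ C = {}
A ∪ B = {2, 3, 4, 5, 7, 8, 10}
(A ∩ C) − (A ∪ B) = {}
A ∩ D = {5, 8, 10}
((A ∩ C) − (A ∪ B)) ∩ (A ∩ D) = {}
{2, 4, 6, 9} and {} share no elements.

Yes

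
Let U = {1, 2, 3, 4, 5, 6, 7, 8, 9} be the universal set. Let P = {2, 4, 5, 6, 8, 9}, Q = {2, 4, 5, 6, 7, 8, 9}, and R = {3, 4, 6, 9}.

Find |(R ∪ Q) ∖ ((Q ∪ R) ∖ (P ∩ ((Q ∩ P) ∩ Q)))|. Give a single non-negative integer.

R ∪ Q = {2, 3, 4, 5, 6, 7, 8, 9}
Q ∪ R = {2, 3, 4, 5, 6, 7, 8, 9}
Q ∩ P = {2, 4, 5, 6, 8, 9}
(Q ∩ P) ∩ Q = {2, 4, 5, 6, 8, 9}
P ∩ ((Q ∩ P) ∩ Q) = {2, 4, 5, 6, 8, 9}
(Q ∪ R) ∖ (P ∩ ((Q ∩ P) ∩ Q)) = {3, 7}
(R ∪ Q) ∖ ((Q ∪ R) ∖ (P ∩ ((Q ∩ P) ∩ Q))) = {2, 4, 5, 6, 8, 9}
|(R ∪ Q) ∖ ((Q ∪ R) ∖ (P ∩ ((Q ∩ P) ∩ Q)))| = 6

6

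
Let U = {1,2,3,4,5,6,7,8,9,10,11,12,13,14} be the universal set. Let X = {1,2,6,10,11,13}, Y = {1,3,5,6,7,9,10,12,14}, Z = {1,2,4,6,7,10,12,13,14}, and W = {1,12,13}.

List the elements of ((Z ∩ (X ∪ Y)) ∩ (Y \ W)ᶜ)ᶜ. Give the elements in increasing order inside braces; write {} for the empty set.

X ∪ Y = {1,2,3,5,6,7,9,10,11,12,13,14}
Z ∩ (X ∪ Y) = {1,2,6,7,10,12,13,14}
Y \ W = {3,5,6,7,9,10,14}
(Y \ W)ᶜ = {1,2,4,8,11,12,13}
(Z ∩ (X ∪ Y)) ∩ (Y \ W)ᶜ = {1,2,12,13}
((Z ∩ (X ∪ Y)) ∩ (Y \ W)ᶜ)ᶜ = {3,4,5,6,7,8,9,10,11,14}

{3,4,5,6,7,8,9,10,11,14}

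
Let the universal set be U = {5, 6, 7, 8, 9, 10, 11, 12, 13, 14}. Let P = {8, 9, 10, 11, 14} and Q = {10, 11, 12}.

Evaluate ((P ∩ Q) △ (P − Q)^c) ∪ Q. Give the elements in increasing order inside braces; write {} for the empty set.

{5, 6, 7, 10, 11, 12, 13}

P ∩ Q = {10, 11}
P − Q = {8, 9, 14}
(P − Q)^c = {5, 6, 7, 10, 11, 12, 13}
(P ∩ Q) △ (P − Q)^c = {5, 6, 7, 12, 13}
((P ∩ Q) △ (P − Q)^c) ∪ Q = {5, 6, 7, 10, 11, 12, 13}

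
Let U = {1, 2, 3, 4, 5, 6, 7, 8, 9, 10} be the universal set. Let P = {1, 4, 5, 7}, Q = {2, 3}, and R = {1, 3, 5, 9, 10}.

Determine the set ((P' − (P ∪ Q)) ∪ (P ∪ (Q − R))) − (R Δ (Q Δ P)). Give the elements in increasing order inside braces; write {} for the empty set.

{1, 5, 6, 8}

P' = {2, 3, 6, 8, 9, 10}
P ∪ Q = {1, 2, 3, 4, 5, 7}
P' − (P ∪ Q) = {6, 8, 9, 10}
Q − R = {2}
P ∪ (Q − R) = {1, 2, 4, 5, 7}
(P' − (P ∪ Q)) ∪ (P ∪ (Q − R)) = {1, 2, 4, 5, 6, 7, 8, 9, 10}
Q Δ P = {1, 2, 3, 4, 5, 7}
R Δ (Q Δ P) = {2, 4, 7, 9, 10}
((P' − (P ∪ Q)) ∪ (P ∪ (Q − R))) − (R Δ (Q Δ P)) = {1, 5, 6, 8}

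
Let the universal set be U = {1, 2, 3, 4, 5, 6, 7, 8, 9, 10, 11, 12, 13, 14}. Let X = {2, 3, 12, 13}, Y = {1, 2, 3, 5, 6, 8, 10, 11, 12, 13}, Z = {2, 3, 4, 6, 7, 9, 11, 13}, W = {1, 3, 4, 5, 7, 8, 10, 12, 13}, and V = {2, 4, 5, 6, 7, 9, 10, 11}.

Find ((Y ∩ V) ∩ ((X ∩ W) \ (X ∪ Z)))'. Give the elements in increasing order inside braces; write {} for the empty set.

{1, 2, 3, 4, 5, 6, 7, 8, 9, 10, 11, 12, 13, 14}

Y ∩ V = {2, 5, 6, 10, 11}
X ∩ W = {3, 12, 13}
X ∪ Z = {2, 3, 4, 6, 7, 9, 11, 12, 13}
(X ∩ W) \ (X ∪ Z) = {}
(Y ∩ V) ∩ ((X ∩ W) \ (X ∪ Z)) = {}
((Y ∩ V) ∩ ((X ∩ W) \ (X ∪ Z)))' = {1, 2, 3, 4, 5, 6, 7, 8, 9, 10, 11, 12, 13, 14}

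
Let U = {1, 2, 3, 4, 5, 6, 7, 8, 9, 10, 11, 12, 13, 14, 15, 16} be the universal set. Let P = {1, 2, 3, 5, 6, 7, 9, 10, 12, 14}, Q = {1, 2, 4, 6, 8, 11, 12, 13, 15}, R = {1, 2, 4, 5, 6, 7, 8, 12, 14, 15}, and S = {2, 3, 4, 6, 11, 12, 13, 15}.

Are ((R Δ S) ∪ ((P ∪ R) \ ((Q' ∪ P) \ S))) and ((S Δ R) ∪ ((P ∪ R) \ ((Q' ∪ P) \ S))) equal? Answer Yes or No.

R Δ S = {1, 3, 5, 7, 8, 11, 13, 14}
P ∪ R = {1, 2, 3, 4, 5, 6, 7, 8, 9, 10, 12, 14, 15}
Q' = {3, 5, 7, 9, 10, 14, 16}
Q' ∪ P = {1, 2, 3, 5, 6, 7, 9, 10, 12, 14, 16}
(Q' ∪ P) \ S = {1, 5, 7, 9, 10, 14, 16}
(P ∪ R) \ ((Q' ∪ P) \ S) = {2, 3, 4, 6, 8, 12, 15}
(R Δ S) ∪ ((P ∪ R) \ ((Q' ∪ P) \ S)) = {1, 2, 3, 4, 5, 6, 7, 8, 11, 12, 13, 14, 15}
S Δ R = {1, 3, 5, 7, 8, 11, 13, 14}
(S Δ R) ∪ ((P ∪ R) \ ((Q' ∪ P) \ S)) = {1, 2, 3, 4, 5, 6, 7, 8, 11, 12, 13, 14, 15}
Both equal {1, 2, 3, 4, 5, 6, 7, 8, 11, 12, 13, 14, 15}, so (R Δ S) ∪ ((P ∪ R) \ ((Q' ∪ P) \ S)) = (S Δ R) ∪ ((P ∪ R) \ ((Q' ∪ P) \ S)).

Yes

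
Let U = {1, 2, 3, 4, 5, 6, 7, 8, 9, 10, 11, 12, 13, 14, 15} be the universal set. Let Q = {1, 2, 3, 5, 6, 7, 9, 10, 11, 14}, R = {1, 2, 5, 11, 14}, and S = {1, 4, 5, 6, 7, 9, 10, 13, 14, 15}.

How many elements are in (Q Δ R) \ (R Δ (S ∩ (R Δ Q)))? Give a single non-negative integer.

1

Q Δ R = {3, 6, 7, 9, 10}
R Δ Q = {3, 6, 7, 9, 10}
S ∩ (R Δ Q) = {6, 7, 9, 10}
R Δ (S ∩ (R Δ Q)) = {1, 2, 5, 6, 7, 9, 10, 11, 14}
(Q Δ R) \ (R Δ (S ∩ (R Δ Q))) = {3}
|(Q Δ R) \ (R Δ (S ∩ (R Δ Q)))| = 1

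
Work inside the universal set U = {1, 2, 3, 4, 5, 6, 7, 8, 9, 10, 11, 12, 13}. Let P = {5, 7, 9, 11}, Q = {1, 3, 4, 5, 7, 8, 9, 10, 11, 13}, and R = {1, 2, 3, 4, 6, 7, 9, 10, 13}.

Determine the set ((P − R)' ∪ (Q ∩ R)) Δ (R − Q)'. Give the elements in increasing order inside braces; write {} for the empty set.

P − R = {5, 11}
(P − R)' = {1, 2, 3, 4, 6, 7, 8, 9, 10, 12, 13}
Q ∩ R = {1, 3, 4, 7, 9, 10, 13}
(P − R)' ∪ (Q ∩ R) = {1, 2, 3, 4, 6, 7, 8, 9, 10, 12, 13}
R − Q = {2, 6}
(R − Q)' = {1, 3, 4, 5, 7, 8, 9, 10, 11, 12, 13}
((P − R)' ∪ (Q ∩ R)) Δ (R − Q)' = {2, 5, 6, 11}

{2, 5, 6, 11}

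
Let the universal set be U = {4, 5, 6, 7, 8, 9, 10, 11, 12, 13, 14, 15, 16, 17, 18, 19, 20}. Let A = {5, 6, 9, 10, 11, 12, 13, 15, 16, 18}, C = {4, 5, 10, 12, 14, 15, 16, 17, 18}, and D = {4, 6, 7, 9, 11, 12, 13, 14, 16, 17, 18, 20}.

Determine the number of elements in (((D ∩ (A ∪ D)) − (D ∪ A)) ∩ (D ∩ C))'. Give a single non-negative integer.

A ∪ D = {4, 5, 6, 7, 9, 10, 11, 12, 13, 14, 15, 16, 17, 18, 20}
D ∩ (A ∪ D) = {4, 6, 7, 9, 11, 12, 13, 14, 16, 17, 18, 20}
D ∪ A = {4, 5, 6, 7, 9, 10, 11, 12, 13, 14, 15, 16, 17, 18, 20}
(D ∩ (A ∪ D)) − (D ∪ A) = {}
D ∩ C = {4, 12, 14, 16, 17, 18}
((D ∩ (A ∪ D)) − (D ∪ A)) ∩ (D ∩ C) = {}
(((D ∩ (A ∪ D)) − (D ∪ A)) ∩ (D ∩ C))' = {4, 5, 6, 7, 8, 9, 10, 11, 12, 13, 14, 15, 16, 17, 18, 19, 20}
|(((D ∩ (A ∪ D)) − (D ∪ A)) ∩ (D ∩ C))'| = 17

17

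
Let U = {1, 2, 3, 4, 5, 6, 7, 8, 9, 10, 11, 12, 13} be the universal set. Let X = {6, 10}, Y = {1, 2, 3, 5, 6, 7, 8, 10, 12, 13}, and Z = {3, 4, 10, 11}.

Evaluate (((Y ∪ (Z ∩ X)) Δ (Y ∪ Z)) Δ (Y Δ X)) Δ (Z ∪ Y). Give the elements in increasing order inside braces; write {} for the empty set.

{6, 10}

Z ∩ X = {10}
Y ∪ (Z ∩ X) = {1, 2, 3, 5, 6, 7, 8, 10, 12, 13}
Y ∪ Z = {1, 2, 3, 4, 5, 6, 7, 8, 10, 11, 12, 13}
(Y ∪ (Z ∩ X)) Δ (Y ∪ Z) = {4, 11}
Y Δ X = {1, 2, 3, 5, 7, 8, 12, 13}
((Y ∪ (Z ∩ X)) Δ (Y ∪ Z)) Δ (Y Δ X) = {1, 2, 3, 4, 5, 7, 8, 11, 12, 13}
Z ∪ Y = {1, 2, 3, 4, 5, 6, 7, 8, 10, 11, 12, 13}
(((Y ∪ (Z ∩ X)) Δ (Y ∪ Z)) Δ (Y Δ X)) Δ (Z ∪ Y) = {6, 10}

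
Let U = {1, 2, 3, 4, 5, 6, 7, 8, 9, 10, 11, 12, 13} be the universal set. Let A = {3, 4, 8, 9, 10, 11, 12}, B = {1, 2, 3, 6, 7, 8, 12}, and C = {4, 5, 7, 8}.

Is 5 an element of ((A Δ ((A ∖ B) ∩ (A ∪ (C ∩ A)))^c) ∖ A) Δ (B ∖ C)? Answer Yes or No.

5 ∉ A and 5 ∉ B, so 5 ∉ A ∖ B
5 ∈ C and 5 ∉ A, so 5 ∉ C ∩ A
5 ∉ A and 5 ∉ (C ∩ A), so 5 ∉ A ∪ (C ∩ A)
5 ∉ (A ∖ B) and 5 ∉ (A ∪ (C ∩ A)), so 5 ∉ (A ∖ B) ∩ (A ∪ (C ∩ A))
5 ∈ ((A ∖ B) ∩ (A ∪ (C ∩ A)))^c since 5 ∉ ((A ∖ B) ∩ (A ∪ (C ∩ A)))
5 ∉ A and 5 ∈ ((A ∖ B) ∩ (A ∪ (C ∩ A)))^c, so 5 ∈ A Δ ((A ∖ B) ∩ (A ∪ (C ∩ A)))^c
5 ∈ (A Δ ((A ∖ B) ∩ (A ∪ (C ∩ A)))^c) and 5 ∉ A, so 5 ∈ (A Δ ((A ∖ B) ∩ (A ∪ (C ∩ A)))^c) ∖ A
5 ∉ B and 5 ∈ C, so 5 ∉ B ∖ C
5 ∈ ((A Δ ((A ∖ B) ∩ (A ∪ (C ∩ A)))^c) ∖ A) and 5 ∉ (B ∖ C), so 5 ∈ ((A Δ ((A ∖ B) ∩ (A ∪ (C ∩ A)))^c) ∖ A) Δ (B ∖ C)

Yes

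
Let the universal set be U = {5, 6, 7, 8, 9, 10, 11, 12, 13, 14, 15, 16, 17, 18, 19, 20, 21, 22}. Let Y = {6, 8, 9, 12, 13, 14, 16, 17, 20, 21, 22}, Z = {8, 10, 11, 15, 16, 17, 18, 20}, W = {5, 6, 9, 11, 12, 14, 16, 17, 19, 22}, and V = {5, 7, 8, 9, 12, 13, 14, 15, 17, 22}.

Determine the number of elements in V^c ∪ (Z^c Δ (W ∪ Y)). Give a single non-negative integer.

11

V^c = {6, 10, 11, 16, 18, 19, 20, 21}
Z^c = {5, 6, 7, 9, 12, 13, 14, 19, 21, 22}
W ∪ Y = {5, 6, 8, 9, 11, 12, 13, 14, 16, 17, 19, 20, 21, 22}
Z^c Δ (W ∪ Y) = {7, 8, 11, 16, 17, 20}
V^c ∪ (Z^c Δ (W ∪ Y)) = {6, 7, 8, 10, 11, 16, 17, 18, 19, 20, 21}
|V^c ∪ (Z^c Δ (W ∪ Y))| = 11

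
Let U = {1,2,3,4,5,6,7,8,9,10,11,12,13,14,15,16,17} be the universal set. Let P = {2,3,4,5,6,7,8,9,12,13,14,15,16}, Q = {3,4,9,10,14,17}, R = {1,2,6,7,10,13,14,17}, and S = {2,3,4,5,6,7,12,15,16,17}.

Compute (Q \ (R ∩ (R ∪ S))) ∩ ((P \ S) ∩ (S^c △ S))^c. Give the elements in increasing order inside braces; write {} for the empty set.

{3,4}

R ∪ S = {1,2,3,4,5,6,7,10,12,13,14,15,16,17}
R ∩ (R ∪ S) = {1,2,6,7,10,13,14,17}
Q \ (R ∩ (R ∪ S)) = {3,4,9}
P \ S = {8,9,13,14}
S^c = {1,8,9,10,11,13,14}
S^c △ S = {1,2,3,4,5,6,7,8,9,10,11,12,13,14,15,16,17}
(P \ S) ∩ (S^c △ S) = {8,9,13,14}
((P \ S) ∩ (S^c △ S))^c = {1,2,3,4,5,6,7,10,11,12,15,16,17}
(Q \ (R ∩ (R ∪ S))) ∩ ((P \ S) ∩ (S^c △ S))^c = {3,4}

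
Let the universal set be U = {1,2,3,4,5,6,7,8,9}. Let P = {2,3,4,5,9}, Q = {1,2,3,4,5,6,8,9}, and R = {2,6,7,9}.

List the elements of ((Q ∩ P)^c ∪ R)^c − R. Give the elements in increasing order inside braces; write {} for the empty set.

{3,4,5}

Q ∩ P = {2,3,4,5,9}
(Q ∩ P)^c = {1,6,7,8}
(Q ∩ P)^c ∪ R = {1,2,6,7,8,9}
((Q ∩ P)^c ∪ R)^c = {3,4,5}
((Q ∩ P)^c ∪ R)^c − R = {3,4,5}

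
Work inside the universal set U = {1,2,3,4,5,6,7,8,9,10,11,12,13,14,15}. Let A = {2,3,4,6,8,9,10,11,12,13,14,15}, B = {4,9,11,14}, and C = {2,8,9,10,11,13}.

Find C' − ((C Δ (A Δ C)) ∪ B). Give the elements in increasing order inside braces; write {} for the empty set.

C' = {1,3,4,5,6,7,12,14,15}
A Δ C = {3,4,6,12,14,15}
C Δ (A Δ C) = {2,3,4,6,8,9,10,11,12,13,14,15}
(C Δ (A Δ C)) ∪ B = {2,3,4,6,8,9,10,11,12,13,14,15}
C' − ((C Δ (A Δ C)) ∪ B) = {1,5,7}

{1,5,7}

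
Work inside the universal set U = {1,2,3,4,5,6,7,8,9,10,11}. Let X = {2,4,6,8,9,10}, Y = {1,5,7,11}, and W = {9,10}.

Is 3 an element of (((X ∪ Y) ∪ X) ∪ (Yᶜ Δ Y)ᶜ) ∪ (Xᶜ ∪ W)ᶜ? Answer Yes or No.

3 ∉ X and 3 ∉ Y, so 3 ∉ X ∪ Y
3 ∉ (X ∪ Y) and 3 ∉ X, so 3 ∉ (X ∪ Y) ∪ X
3 ∉ Y, so 3 ∈ Yᶜ
3 ∈ Yᶜ and 3 ∉ Y, so 3 ∈ Yᶜ Δ Y
3 ∉ (Yᶜ Δ Y)ᶜ since 3 ∈ (Yᶜ Δ Y)
3 ∉ ((X ∪ Y) ∪ X) and 3 ∉ (Yᶜ Δ Y)ᶜ, so 3 ∉ ((X ∪ Y) ∪ X) ∪ (Yᶜ Δ Y)ᶜ
3 ∉ X, so 3 ∈ Xᶜ
3 ∈ Xᶜ and 3 ∉ W, so 3 ∈ Xᶜ ∪ W
3 ∉ (Xᶜ ∪ W)ᶜ since 3 ∈ (Xᶜ ∪ W)
3 ∉ (((X ∪ Y) ∪ X) ∪ (Yᶜ Δ Y)ᶜ) and 3 ∉ (Xᶜ ∪ W)ᶜ, so 3 ∉ (((X ∪ Y) ∪ X) ∪ (Yᶜ Δ Y)ᶜ) ∪ (Xᶜ ∪ W)ᶜ

No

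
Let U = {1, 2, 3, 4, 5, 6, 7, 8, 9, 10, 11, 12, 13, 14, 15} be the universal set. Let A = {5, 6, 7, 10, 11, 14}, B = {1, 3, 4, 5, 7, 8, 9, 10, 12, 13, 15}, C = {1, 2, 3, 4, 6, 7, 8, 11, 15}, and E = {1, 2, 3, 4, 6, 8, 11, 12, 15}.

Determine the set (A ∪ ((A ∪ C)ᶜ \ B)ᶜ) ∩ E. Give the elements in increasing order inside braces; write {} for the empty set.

A ∪ C = {1, 2, 3, 4, 5, 6, 7, 8, 10, 11, 14, 15}
(A ∪ C)ᶜ = {9, 12, 13}
(A ∪ C)ᶜ \ B = {}
((A ∪ C)ᶜ \ B)ᶜ = {1, 2, 3, 4, 5, 6, 7, 8, 9, 10, 11, 12, 13, 14, 15}
A ∪ ((A ∪ C)ᶜ \ B)ᶜ = {1, 2, 3, 4, 5, 6, 7, 8, 9, 10, 11, 12, 13, 14, 15}
(A ∪ ((A ∪ C)ᶜ \ B)ᶜ) ∩ E = {1, 2, 3, 4, 6, 8, 11, 12, 15}

{1, 2, 3, 4, 6, 8, 11, 12, 15}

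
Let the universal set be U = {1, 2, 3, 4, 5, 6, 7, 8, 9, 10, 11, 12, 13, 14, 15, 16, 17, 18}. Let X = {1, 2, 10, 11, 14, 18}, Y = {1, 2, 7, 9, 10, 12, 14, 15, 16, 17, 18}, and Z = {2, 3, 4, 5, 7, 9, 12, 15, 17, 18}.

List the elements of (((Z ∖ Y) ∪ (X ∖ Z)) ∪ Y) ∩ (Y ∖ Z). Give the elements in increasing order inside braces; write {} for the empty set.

Z ∖ Y = {3, 4, 5}
X ∖ Z = {1, 10, 11, 14}
(Z ∖ Y) ∪ (X ∖ Z) = {1, 3, 4, 5, 10, 11, 14}
((Z ∖ Y) ∪ (X ∖ Z)) ∪ Y = {1, 2, 3, 4, 5, 7, 9, 10, 11, 12, 14, 15, 16, 17, 18}
Y ∖ Z = {1, 10, 14, 16}
(((Z ∖ Y) ∪ (X ∖ Z)) ∪ Y) ∩ (Y ∖ Z) = {1, 10, 14, 16}

{1, 10, 14, 16}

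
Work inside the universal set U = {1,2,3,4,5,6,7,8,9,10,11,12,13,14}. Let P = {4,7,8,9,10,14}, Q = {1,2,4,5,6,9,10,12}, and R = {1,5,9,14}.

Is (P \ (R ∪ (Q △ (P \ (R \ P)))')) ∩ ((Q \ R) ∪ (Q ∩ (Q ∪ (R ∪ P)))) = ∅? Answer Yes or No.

Yes

R \ P = {1,5}
P \ (R \ P) = {4,7,8,9,10,14}
Q △ (P \ (R \ P)) = {1,2,5,6,7,8,12,14}
(Q △ (P \ (R \ P)))' = {3,4,9,10,11,13}
R ∪ (Q △ (P \ (R \ P)))' = {1,3,4,5,9,10,11,13,14}
P \ (R ∪ (Q △ (P \ (R \ P)))') = {7,8}
Q \ R = {2,4,6,10,12}
R ∪ P = {1,4,5,7,8,9,10,14}
Q ∪ (R ∪ P) = {1,2,4,5,6,7,8,9,10,12,14}
Q ∩ (Q ∪ (R ∪ P)) = {1,2,4,5,6,9,10,12}
(Q \ R) ∪ (Q ∩ (Q ∪ (R ∪ P))) = {1,2,4,5,6,9,10,12}
{7,8} and {1,2,4,5,6,9,10,12} share no elements.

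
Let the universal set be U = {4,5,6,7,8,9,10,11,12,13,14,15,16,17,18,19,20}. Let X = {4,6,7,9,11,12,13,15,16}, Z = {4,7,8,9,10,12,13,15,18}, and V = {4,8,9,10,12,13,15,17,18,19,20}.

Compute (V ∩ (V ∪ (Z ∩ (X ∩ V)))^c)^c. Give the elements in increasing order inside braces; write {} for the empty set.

X ∩ V = {4,9,12,13,15}
Z ∩ (X ∩ V) = {4,9,12,13,15}
V ∪ (Z ∩ (X ∩ V)) = {4,8,9,10,12,13,15,17,18,19,20}
(V ∪ (Z ∩ (X ∩ V)))^c = {5,6,7,11,14,16}
V ∩ (V ∪ (Z ∩ (X ∩ V)))^c = {}
(V ∩ (V ∪ (Z ∩ (X ∩ V)))^c)^c = {4,5,6,7,8,9,10,11,12,13,14,15,16,17,18,19,20}

{4,5,6,7,8,9,10,11,12,13,14,15,16,17,18,19,20}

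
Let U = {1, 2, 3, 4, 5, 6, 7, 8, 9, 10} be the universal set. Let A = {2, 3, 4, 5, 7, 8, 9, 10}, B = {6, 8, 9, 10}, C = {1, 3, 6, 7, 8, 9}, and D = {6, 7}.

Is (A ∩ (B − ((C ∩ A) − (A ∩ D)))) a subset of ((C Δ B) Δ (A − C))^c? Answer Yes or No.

Yes

C ∩ A = {3, 7, 8, 9}
A ∩ D = {7}
(C ∩ A) − (A ∩ D) = {3, 8, 9}
B − ((C ∩ A) − (A ∩ D)) = {6, 10}
A ∩ (B − ((C ∩ A) − (A ∩ D))) = {10}
C Δ B = {1, 3, 7, 10}
A − C = {2, 4, 5, 10}
(C Δ B) Δ (A − C) = {1, 2, 3, 4, 5, 7}
((C Δ B) Δ (A − C))^c = {6, 8, 9, 10}
Every element of {10} is in {6, 8, 9, 10}, so A ∩ (B − ((C ∩ A) − (A ∩ D))) ⊆ ((C Δ B) Δ (A − C))^c.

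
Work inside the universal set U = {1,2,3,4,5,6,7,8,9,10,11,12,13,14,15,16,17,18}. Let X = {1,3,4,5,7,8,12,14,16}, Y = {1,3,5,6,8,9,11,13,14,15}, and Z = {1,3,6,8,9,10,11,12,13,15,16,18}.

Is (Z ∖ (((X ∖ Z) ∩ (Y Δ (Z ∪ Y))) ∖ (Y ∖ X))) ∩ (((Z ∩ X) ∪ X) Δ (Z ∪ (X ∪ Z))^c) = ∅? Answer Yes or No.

No

X ∖ Z = {4,5,7,14}
Z ∪ Y = {1,3,5,6,8,9,10,11,12,13,14,15,16,18}
Y Δ (Z ∪ Y) = {10,12,16,18}
(X ∖ Z) ∩ (Y Δ (Z ∪ Y)) = {}
Y ∖ X = {6,9,11,13,15}
((X ∖ Z) ∩ (Y Δ (Z ∪ Y))) ∖ (Y ∖ X) = {}
Z ∖ (((X ∖ Z) ∩ (Y Δ (Z ∪ Y))) ∖ (Y ∖ X)) = {1,3,6,8,9,10,11,12,13,15,16,18}
Z ∩ X = {1,3,8,12,16}
(Z ∩ X) ∪ X = {1,3,4,5,7,8,12,14,16}
X ∪ Z = {1,3,4,5,6,7,8,9,10,11,12,13,14,15,16,18}
Z ∪ (X ∪ Z) = {1,3,4,5,6,7,8,9,10,11,12,13,14,15,16,18}
(Z ∪ (X ∪ Z))^c = {2,17}
((Z ∩ X) ∪ X) Δ (Z ∪ (X ∪ Z))^c = {1,2,3,4,5,7,8,12,14,16,17}
1 lies in both, so they are not disjoint.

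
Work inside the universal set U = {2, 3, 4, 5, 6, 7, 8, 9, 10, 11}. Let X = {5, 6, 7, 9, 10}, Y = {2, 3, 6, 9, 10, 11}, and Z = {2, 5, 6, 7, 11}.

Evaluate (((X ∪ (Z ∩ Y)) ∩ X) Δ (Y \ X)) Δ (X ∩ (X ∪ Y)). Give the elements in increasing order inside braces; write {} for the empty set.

{2, 3, 11}

Z ∩ Y = {2, 6, 11}
X ∪ (Z ∩ Y) = {2, 5, 6, 7, 9, 10, 11}
(X ∪ (Z ∩ Y)) ∩ X = {5, 6, 7, 9, 10}
Y \ X = {2, 3, 11}
((X ∪ (Z ∩ Y)) ∩ X) Δ (Y \ X) = {2, 3, 5, 6, 7, 9, 10, 11}
X ∪ Y = {2, 3, 5, 6, 7, 9, 10, 11}
X ∩ (X ∪ Y) = {5, 6, 7, 9, 10}
(((X ∪ (Z ∩ Y)) ∩ X) Δ (Y \ X)) Δ (X ∩ (X ∪ Y)) = {2, 3, 11}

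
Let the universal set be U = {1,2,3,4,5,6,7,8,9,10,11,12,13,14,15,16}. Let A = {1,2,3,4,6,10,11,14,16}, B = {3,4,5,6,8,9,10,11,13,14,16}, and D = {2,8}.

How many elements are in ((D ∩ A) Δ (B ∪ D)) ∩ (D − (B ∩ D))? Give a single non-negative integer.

D ∩ A = {2}
B ∪ D = {2,3,4,5,6,8,9,10,11,13,14,16}
(D ∩ A) Δ (B ∪ D) = {3,4,5,6,8,9,10,11,13,14,16}
B ∩ D = {8}
D − (B ∩ D) = {2}
((D ∩ A) Δ (B ∪ D)) ∩ (D − (B ∩ D)) = {}
|((D ∩ A) Δ (B ∪ D)) ∩ (D − (B ∩ D))| = 0

0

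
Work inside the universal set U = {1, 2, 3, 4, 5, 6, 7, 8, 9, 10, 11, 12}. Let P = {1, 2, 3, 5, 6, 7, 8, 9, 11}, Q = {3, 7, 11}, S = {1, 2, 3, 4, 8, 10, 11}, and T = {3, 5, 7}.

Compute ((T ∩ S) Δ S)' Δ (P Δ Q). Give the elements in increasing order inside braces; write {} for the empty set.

{1, 2, 3, 7, 8, 12}

T ∩ S = {3}
(T ∩ S) Δ S = {1, 2, 4, 8, 10, 11}
((T ∩ S) Δ S)' = {3, 5, 6, 7, 9, 12}
P Δ Q = {1, 2, 5, 6, 8, 9}
((T ∩ S) Δ S)' Δ (P Δ Q) = {1, 2, 3, 7, 8, 12}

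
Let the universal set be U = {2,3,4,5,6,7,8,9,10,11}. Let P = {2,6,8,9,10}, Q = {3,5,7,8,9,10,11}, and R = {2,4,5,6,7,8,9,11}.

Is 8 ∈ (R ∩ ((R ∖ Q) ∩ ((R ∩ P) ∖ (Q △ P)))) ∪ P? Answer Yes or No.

8 ∈ R and 8 ∈ Q, so 8 ∉ R ∖ Q
8 ∈ R and 8 ∈ P, so 8 ∈ R ∩ P
8 ∈ Q and 8 ∈ P, so 8 ∉ Q △ P
8 ∈ (R ∩ P) and 8 ∉ (Q △ P), so 8 ∈ (R ∩ P) ∖ (Q △ P)
8 ∉ (R ∖ Q) and 8 ∈ ((R ∩ P) ∖ (Q △ P)), so 8 ∉ (R ∖ Q) ∩ ((R ∩ P) ∖ (Q △ P))
8 ∈ R and 8 ∉ ((R ∖ Q) ∩ ((R ∩ P) ∖ (Q △ P))), so 8 ∉ R ∩ ((R ∖ Q) ∩ ((R ∩ P) ∖ (Q △ P)))
8 ∉ (R ∩ ((R ∖ Q) ∩ ((R ∩ P) ∖ (Q △ P)))) and 8 ∈ P, so 8 ∈ (R ∩ ((R ∖ Q) ∩ ((R ∩ P) ∖ (Q △ P)))) ∪ P

Yes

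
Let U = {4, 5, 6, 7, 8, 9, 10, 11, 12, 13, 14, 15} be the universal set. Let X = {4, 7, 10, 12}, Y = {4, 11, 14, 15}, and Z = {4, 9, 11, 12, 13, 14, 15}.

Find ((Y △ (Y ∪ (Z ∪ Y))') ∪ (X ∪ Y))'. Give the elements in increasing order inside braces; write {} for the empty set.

Z ∪ Y = {4, 9, 11, 12, 13, 14, 15}
Y ∪ (Z ∪ Y) = {4, 9, 11, 12, 13, 14, 15}
(Y ∪ (Z ∪ Y))' = {5, 6, 7, 8, 10}
Y △ (Y ∪ (Z ∪ Y))' = {4, 5, 6, 7, 8, 10, 11, 14, 15}
X ∪ Y = {4, 7, 10, 11, 12, 14, 15}
(Y △ (Y ∪ (Z ∪ Y))') ∪ (X ∪ Y) = {4, 5, 6, 7, 8, 10, 11, 12, 14, 15}
((Y △ (Y ∪ (Z ∪ Y))') ∪ (X ∪ Y))' = {9, 13}

{9, 13}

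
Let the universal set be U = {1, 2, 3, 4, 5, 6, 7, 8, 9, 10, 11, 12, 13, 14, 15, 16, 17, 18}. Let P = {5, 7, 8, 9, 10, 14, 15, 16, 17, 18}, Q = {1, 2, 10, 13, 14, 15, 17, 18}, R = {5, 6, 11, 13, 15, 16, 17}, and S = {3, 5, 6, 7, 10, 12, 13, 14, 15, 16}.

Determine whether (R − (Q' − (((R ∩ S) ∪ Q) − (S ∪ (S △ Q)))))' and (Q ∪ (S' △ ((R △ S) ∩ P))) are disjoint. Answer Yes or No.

No

Q' = {3, 4, 5, 6, 7, 8, 9, 11, 12, 16}
R ∩ S = {5, 6, 13, 15, 16}
(R ∩ S) ∪ Q = {1, 2, 5, 6, 10, 13, 14, 15, 16, 17, 18}
S △ Q = {1, 2, 3, 5, 6, 7, 12, 16, 17, 18}
S ∪ (S △ Q) = {1, 2, 3, 5, 6, 7, 10, 12, 13, 14, 15, 16, 17, 18}
((R ∩ S) ∪ Q) − (S ∪ (S △ Q)) = {}
Q' − (((R ∩ S) ∪ Q) − (S ∪ (S △ Q))) = {3, 4, 5, 6, 7, 8, 9, 11, 12, 16}
R − (Q' − (((R ∩ S) ∪ Q) − (S ∪ (S △ Q)))) = {13, 15, 17}
(R − (Q' − (((R ∩ S) ∪ Q) − (S ∪ (S △ Q)))))' = {1, 2, 3, 4, 5, 6, 7, 8, 9, 10, 11, 12, 14, 16, 18}
S' = {1, 2, 4, 8, 9, 11, 17, 18}
R △ S = {3, 7, 10, 11, 12, 14, 17}
(R △ S) ∩ P = {7, 10, 14, 17}
S' △ ((R △ S) ∩ P) = {1, 2, 4, 7, 8, 9, 10, 11, 14, 18}
Q ∪ (S' △ ((R △ S) ∩ P)) = {1, 2, 4, 7, 8, 9, 10, 11, 13, 14, 15, 17, 18}
1 lies in both, so they are not disjoint.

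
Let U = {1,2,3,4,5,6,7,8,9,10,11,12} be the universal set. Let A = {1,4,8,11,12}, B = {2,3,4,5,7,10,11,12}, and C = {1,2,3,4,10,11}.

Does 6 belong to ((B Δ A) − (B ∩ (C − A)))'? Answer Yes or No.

Yes

6 ∉ B and 6 ∉ A, so 6 ∉ B Δ A
6 ∉ C and 6 ∉ A, so 6 ∉ C − A
6 ∉ B and 6 ∉ (C − A), so 6 ∉ B ∩ (C − A)
6 ∉ (B Δ A) and 6 ∉ (B ∩ (C − A)), so 6 ∉ (B Δ A) − (B ∩ (C − A))
6 ∈ ((B Δ A) − (B ∩ (C − A)))' since 6 ∉ ((B Δ A) − (B ∩ (C − A)))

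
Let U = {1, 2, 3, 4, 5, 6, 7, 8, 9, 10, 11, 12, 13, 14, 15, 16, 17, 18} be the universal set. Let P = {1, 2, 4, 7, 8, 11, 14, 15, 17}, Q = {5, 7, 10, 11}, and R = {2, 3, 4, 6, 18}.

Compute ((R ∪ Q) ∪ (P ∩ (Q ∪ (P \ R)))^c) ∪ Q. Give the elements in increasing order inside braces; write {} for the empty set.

{2, 3, 4, 5, 6, 7, 9, 10, 11, 12, 13, 16, 18}

R ∪ Q = {2, 3, 4, 5, 6, 7, 10, 11, 18}
P \ R = {1, 7, 8, 11, 14, 15, 17}
Q ∪ (P \ R) = {1, 5, 7, 8, 10, 11, 14, 15, 17}
P ∩ (Q ∪ (P \ R)) = {1, 7, 8, 11, 14, 15, 17}
(P ∩ (Q ∪ (P \ R)))^c = {2, 3, 4, 5, 6, 9, 10, 12, 13, 16, 18}
(R ∪ Q) ∪ (P ∩ (Q ∪ (P \ R)))^c = {2, 3, 4, 5, 6, 7, 9, 10, 11, 12, 13, 16, 18}
((R ∪ Q) ∪ (P ∩ (Q ∪ (P \ R)))^c) ∪ Q = {2, 3, 4, 5, 6, 7, 9, 10, 11, 12, 13, 16, 18}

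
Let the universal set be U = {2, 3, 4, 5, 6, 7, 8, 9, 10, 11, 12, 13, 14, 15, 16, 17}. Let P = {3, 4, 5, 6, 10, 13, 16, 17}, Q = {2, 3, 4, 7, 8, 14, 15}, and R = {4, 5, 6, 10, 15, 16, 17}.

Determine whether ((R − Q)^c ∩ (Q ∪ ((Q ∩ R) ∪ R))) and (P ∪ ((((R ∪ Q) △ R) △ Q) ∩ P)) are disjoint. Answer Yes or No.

R − Q = {5, 6, 10, 16, 17}
(R − Q)^c = {2, 3, 4, 7, 8, 9, 11, 12, 13, 14, 15}
Q ∩ R = {4, 15}
(Q ∩ R) ∪ R = {4, 5, 6, 10, 15, 16, 17}
Q ∪ ((Q ∩ R) ∪ R) = {2, 3, 4, 5, 6, 7, 8, 10, 14, 15, 16, 17}
(R − Q)^c ∩ (Q ∪ ((Q ∩ R) ∪ R)) = {2, 3, 4, 7, 8, 14, 15}
R ∪ Q = {2, 3, 4, 5, 6, 7, 8, 10, 14, 15, 16, 17}
(R ∪ Q) △ R = {2, 3, 7, 8, 14}
((R ∪ Q) △ R) △ Q = {4, 15}
(((R ∪ Q) △ R) △ Q) ∩ P = {4}
P ∪ ((((R ∪ Q) △ R) △ Q) ∩ P) = {3, 4, 5, 6, 10, 13, 16, 17}
3 lies in both, so they are not disjoint.

No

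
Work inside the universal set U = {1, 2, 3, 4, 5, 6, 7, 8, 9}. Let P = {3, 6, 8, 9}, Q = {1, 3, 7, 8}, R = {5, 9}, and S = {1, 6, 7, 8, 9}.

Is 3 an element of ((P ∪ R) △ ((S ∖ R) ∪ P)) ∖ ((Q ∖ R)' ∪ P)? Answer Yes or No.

3 ∈ P and 3 ∉ R, so 3 ∈ P ∪ R
3 ∉ S and 3 ∉ R, so 3 ∉ S ∖ R
3 ∉ (S ∖ R) and 3 ∈ P, so 3 ∈ (S ∖ R) ∪ P
3 ∈ (P ∪ R) and 3 ∈ ((S ∖ R) ∪ P), so 3 ∉ (P ∪ R) △ ((S ∖ R) ∪ P)
3 ∈ Q and 3 ∉ R, so 3 ∈ Q ∖ R
3 ∉ (Q ∖ R)' since 3 ∈ (Q ∖ R)
3 ∉ (Q ∖ R)' and 3 ∈ P, so 3 ∈ (Q ∖ R)' ∪ P
3 ∉ ((P ∪ R) △ ((S ∖ R) ∪ P)) and 3 ∈ ((Q ∖ R)' ∪ P), so 3 ∉ ((P ∪ R) △ ((S ∖ R) ∪ P)) ∖ ((Q ∖ R)' ∪ P)

No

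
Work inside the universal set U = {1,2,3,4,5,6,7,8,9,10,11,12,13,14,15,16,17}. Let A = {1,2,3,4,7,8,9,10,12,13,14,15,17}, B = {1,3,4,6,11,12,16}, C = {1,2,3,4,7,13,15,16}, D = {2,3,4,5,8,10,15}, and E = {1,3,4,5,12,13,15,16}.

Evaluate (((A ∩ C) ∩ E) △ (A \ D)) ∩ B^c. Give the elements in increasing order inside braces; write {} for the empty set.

A ∩ C = {1,2,3,4,7,13,15}
(A ∩ C) ∩ E = {1,3,4,13,15}
A \ D = {1,7,9,12,13,14,17}
((A ∩ C) ∩ E) △ (A \ D) = {3,4,7,9,12,14,15,17}
B^c = {2,5,7,8,9,10,13,14,15,17}
(((A ∩ C) ∩ E) △ (A \ D)) ∩ B^c = {7,9,14,15,17}

{7,9,14,15,17}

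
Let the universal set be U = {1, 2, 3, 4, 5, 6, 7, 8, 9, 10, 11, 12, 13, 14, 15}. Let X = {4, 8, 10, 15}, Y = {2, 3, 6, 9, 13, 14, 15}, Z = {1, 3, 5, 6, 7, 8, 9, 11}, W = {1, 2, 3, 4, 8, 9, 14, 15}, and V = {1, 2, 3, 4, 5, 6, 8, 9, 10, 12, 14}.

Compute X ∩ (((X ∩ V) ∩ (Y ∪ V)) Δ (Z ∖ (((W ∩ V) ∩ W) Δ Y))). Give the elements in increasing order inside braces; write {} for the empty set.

{4, 8, 10}

X ∩ V = {4, 8, 10}
Y ∪ V = {1, 2, 3, 4, 5, 6, 8, 9, 10, 12, 13, 14, 15}
(X ∩ V) ∩ (Y ∪ V) = {4, 8, 10}
W ∩ V = {1, 2, 3, 4, 8, 9, 14}
(W ∩ V) ∩ W = {1, 2, 3, 4, 8, 9, 14}
((W ∩ V) ∩ W) Δ Y = {1, 4, 6, 8, 13, 15}
Z ∖ (((W ∩ V) ∩ W) Δ Y) = {3, 5, 7, 9, 11}
((X ∩ V) ∩ (Y ∪ V)) Δ (Z ∖ (((W ∩ V) ∩ W) Δ Y)) = {3, 4, 5, 7, 8, 9, 10, 11}
X ∩ (((X ∩ V) ∩ (Y ∪ V)) Δ (Z ∖ (((W ∩ V) ∩ W) Δ Y))) = {4, 8, 10}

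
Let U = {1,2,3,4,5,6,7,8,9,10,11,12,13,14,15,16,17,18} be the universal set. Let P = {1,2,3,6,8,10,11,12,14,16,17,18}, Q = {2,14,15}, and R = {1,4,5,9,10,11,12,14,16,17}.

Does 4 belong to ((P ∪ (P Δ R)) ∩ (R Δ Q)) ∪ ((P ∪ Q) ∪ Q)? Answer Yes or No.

Yes

4 ∉ P and 4 ∈ R, so 4 ∈ P Δ R
4 ∉ P and 4 ∈ (P Δ R), so 4 ∈ P ∪ (P Δ R)
4 ∈ R and 4 ∉ Q, so 4 ∈ R Δ Q
4 ∈ (P ∪ (P Δ R)) and 4 ∈ (R Δ Q), so 4 ∈ (P ∪ (P Δ R)) ∩ (R Δ Q)
4 ∉ P and 4 ∉ Q, so 4 ∉ P ∪ Q
4 ∉ (P ∪ Q) and 4 ∉ Q, so 4 ∉ (P ∪ Q) ∪ Q
4 ∈ ((P ∪ (P Δ R)) ∩ (R Δ Q)) and 4 ∉ ((P ∪ Q) ∪ Q), so 4 ∈ ((P ∪ (P Δ R)) ∩ (R Δ Q)) ∪ ((P ∪ Q) ∪ Q)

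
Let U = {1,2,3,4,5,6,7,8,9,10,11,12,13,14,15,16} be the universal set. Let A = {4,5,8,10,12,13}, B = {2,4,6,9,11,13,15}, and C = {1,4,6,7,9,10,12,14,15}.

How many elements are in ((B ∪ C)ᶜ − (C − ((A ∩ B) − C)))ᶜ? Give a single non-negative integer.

B ∪ C = {1,2,4,6,7,9,10,11,12,13,14,15}
(B ∪ C)ᶜ = {3,5,8,16}
A ∩ B = {4,13}
(A ∩ B) − C = {13}
C − ((A ∩ B) − C) = {1,4,6,7,9,10,12,14,15}
(B ∪ C)ᶜ − (C − ((A ∩ B) − C)) = {3,5,8,16}
((B ∪ C)ᶜ − (C − ((A ∩ B) − C)))ᶜ = {1,2,4,6,7,9,10,11,12,13,14,15}
|((B ∪ C)ᶜ − (C − ((A ∩ B) − C)))ᶜ| = 12

12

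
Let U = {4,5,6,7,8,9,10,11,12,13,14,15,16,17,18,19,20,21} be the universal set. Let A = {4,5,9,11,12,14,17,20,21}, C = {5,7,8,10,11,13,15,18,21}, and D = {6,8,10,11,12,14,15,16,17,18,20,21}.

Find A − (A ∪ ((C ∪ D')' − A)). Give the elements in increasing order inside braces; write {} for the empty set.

{}

D' = {4,5,7,9,13,19}
C ∪ D' = {4,5,7,8,9,10,11,13,15,18,19,21}
(C ∪ D')' = {6,12,14,16,17,20}
(C ∪ D')' − A = {6,16}
A ∪ ((C ∪ D')' − A) = {4,5,6,9,11,12,14,16,17,20,21}
A − (A ∪ ((C ∪ D')' − A)) = {}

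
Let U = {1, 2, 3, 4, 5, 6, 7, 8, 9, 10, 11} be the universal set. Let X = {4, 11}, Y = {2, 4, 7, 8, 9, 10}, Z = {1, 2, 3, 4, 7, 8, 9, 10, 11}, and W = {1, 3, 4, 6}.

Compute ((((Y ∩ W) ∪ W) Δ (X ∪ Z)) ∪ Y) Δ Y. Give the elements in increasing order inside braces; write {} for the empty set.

Y ∩ W = {4}
(Y ∩ W) ∪ W = {1, 3, 4, 6}
X ∪ Z = {1, 2, 3, 4, 7, 8, 9, 10, 11}
((Y ∩ W) ∪ W) Δ (X ∪ Z) = {2, 6, 7, 8, 9, 10, 11}
(((Y ∩ W) ∪ W) Δ (X ∪ Z)) ∪ Y = {2, 4, 6, 7, 8, 9, 10, 11}
((((Y ∩ W) ∪ W) Δ (X ∪ Z)) ∪ Y) Δ Y = {6, 11}

{6, 11}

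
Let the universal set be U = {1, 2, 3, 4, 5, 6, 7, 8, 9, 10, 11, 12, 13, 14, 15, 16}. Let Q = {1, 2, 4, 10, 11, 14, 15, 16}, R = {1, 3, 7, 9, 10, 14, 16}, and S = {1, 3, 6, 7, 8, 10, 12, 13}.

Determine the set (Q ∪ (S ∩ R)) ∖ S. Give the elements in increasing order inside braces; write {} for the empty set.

S ∩ R = {1, 3, 7, 10}
Q ∪ (S ∩ R) = {1, 2, 3, 4, 7, 10, 11, 14, 15, 16}
(Q ∪ (S ∩ R)) ∖ S = {2, 4, 11, 14, 15, 16}

{2, 4, 11, 14, 15, 16}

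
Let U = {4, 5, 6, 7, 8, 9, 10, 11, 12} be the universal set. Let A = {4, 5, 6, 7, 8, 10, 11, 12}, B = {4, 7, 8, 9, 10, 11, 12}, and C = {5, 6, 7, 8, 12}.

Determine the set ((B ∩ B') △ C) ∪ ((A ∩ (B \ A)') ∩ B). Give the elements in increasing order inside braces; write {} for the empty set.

{4, 5, 6, 7, 8, 10, 11, 12}

B' = {5, 6}
B ∩ B' = {}
(B ∩ B') △ C = {5, 6, 7, 8, 12}
B \ A = {9}
(B \ A)' = {4, 5, 6, 7, 8, 10, 11, 12}
A ∩ (B \ A)' = {4, 5, 6, 7, 8, 10, 11, 12}
(A ∩ (B \ A)') ∩ B = {4, 7, 8, 10, 11, 12}
((B ∩ B') △ C) ∪ ((A ∩ (B \ A)') ∩ B) = {4, 5, 6, 7, 8, 10, 11, 12}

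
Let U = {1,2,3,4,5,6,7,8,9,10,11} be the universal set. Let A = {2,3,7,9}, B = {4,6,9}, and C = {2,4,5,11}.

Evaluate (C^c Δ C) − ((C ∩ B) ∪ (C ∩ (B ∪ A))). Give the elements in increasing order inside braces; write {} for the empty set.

{1,3,5,6,7,8,9,10,11}

C^c = {1,3,6,7,8,9,10}
C^c Δ C = {1,2,3,4,5,6,7,8,9,10,11}
C ∩ B = {4}
B ∪ A = {2,3,4,6,7,9}
C ∩ (B ∪ A) = {2,4}
(C ∩ B) ∪ (C ∩ (B ∪ A)) = {2,4}
(C^c Δ C) − ((C ∩ B) ∪ (C ∩ (B ∪ A))) = {1,3,5,6,7,8,9,10,11}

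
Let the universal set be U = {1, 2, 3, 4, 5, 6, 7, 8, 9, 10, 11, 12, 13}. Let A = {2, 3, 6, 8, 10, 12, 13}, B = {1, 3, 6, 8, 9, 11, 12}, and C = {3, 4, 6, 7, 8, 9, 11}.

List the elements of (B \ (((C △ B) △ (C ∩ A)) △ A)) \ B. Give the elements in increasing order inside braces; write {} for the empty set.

{}

C △ B = {1, 4, 7, 12}
C ∩ A = {3, 6, 8}
(C △ B) △ (C ∩ A) = {1, 3, 4, 6, 7, 8, 12}
((C △ B) △ (C ∩ A)) △ A = {1, 2, 4, 7, 10, 13}
B \ (((C △ B) △ (C ∩ A)) △ A) = {3, 6, 8, 9, 11, 12}
(B \ (((C △ B) △ (C ∩ A)) △ A)) \ B = {}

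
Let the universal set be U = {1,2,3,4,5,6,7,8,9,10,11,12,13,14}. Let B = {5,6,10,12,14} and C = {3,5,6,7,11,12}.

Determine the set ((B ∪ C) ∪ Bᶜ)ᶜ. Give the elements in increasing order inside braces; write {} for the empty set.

B ∪ C = {3,5,6,7,10,11,12,14}
Bᶜ = {1,2,3,4,7,8,9,11,13}
(B ∪ C) ∪ Bᶜ = {1,2,3,4,5,6,7,8,9,10,11,12,13,14}
((B ∪ C) ∪ Bᶜ)ᶜ = {}

{}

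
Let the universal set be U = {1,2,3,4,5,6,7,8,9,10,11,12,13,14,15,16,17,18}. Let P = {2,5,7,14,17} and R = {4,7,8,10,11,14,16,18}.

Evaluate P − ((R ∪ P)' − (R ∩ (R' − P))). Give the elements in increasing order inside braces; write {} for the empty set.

R ∪ P = {2,4,5,7,8,10,11,14,16,17,18}
(R ∪ P)' = {1,3,6,9,12,13,15}
R' = {1,2,3,5,6,9,12,13,15,17}
R' − P = {1,3,6,9,12,13,15}
R ∩ (R' − P) = {}
(R ∪ P)' − (R ∩ (R' − P)) = {1,3,6,9,12,13,15}
P − ((R ∪ P)' − (R ∩ (R' − P))) = {2,5,7,14,17}

{2,5,7,14,17}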